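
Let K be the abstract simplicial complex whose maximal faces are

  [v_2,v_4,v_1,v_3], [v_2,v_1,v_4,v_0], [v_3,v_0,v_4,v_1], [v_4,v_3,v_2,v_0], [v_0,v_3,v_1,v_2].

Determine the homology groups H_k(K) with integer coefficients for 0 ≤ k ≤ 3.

H_0 = Z,  H_1 = 0,  H_2 = 0,  H_3 = Z.

Fix the vertex order v_0 < v_1 < v_2 < v_3 < v_4 and write every simplex with vertices in increasing order. Then dim K = 3 and the simplices of K are:

  0-simplices (5): [v_0], [v_1], [v_2], [v_3], [v_4]
  1-simplices (10): [v_0,v_1], [v_0,v_2], [v_0,v_3], [v_0,v_4], [v_1,v_2], [v_1,v_3], [v_1,v_4], [v_2,v_3], [v_2,v_4], [v_3,v_4]
  2-simplices (10): [v_0,v_1,v_2], [v_0,v_1,v_3], [v_0,v_1,v_4], [v_0,v_2,v_3], [v_0,v_2,v_4], [v_0,v_3,v_4], [v_1,v_2,v_3], [v_1,v_2,v_4], [v_1,v_3,v_4], [v_2,v_3,v_4]
  3-simplices (5): [v_0,v_1,v_2,v_3], [v_0,v_1,v_2,v_4], [v_0,v_1,v_3,v_4], [v_0,v_2,v_3,v_4], [v_1,v_2,v_3,v_4]

giving chain groups C_0 ≅ Z^5, C_1 ≅ Z^10, C_2 ≅ Z^10, C_3 ≅ Z^5.

Boundary ∂_1: C_1 → C_0 sends each edge [p,q] (with p < q) to q − p. For instance
  ∂[v_1,v_3] = [v_3] − [v_1].
This gives a 5×10 integer matrix of rank 4; reducing to Smith normal form yields diagonal entries (1,1,1,1).

∂_2: C_2 → C_1 sends each 2-simplex [p,q,r] to [q,r] − [p,r] + [p,q]. For instance
  ∂[v_0,v_3,v_4] = [v_3,v_4] − [v_0,v_4] + [v_0,v_3],
  ∂[v_0,v_1,v_2] = [v_1,v_2] − [v_0,v_2] + [v_0,v_1].
The resulting 10×10 matrix has rank 6, and its Smith normal form has invariant factors (1,1,1,1,1,1).

Boundary ∂_3: C_3 → C_2 sends each 3-simplex σ to the alternating sum Σ_i (−1)^i (σ with its i-th vertex removed). For instance
  ∂[v_0,v_1,v_2,v_3] = [v_1,v_2,v_3] − [v_0,v_2,v_3] + [v_0,v_1,v_3] − [v_0,v_1,v_2],
  ∂[v_1,v_2,v_3,v_4] = [v_2,v_3,v_4] − [v_1,v_3,v_4] + [v_1,v_2,v_4] − [v_1,v_2,v_3].
The resulting 10×5 matrix has rank 4, and its Smith normal form has invariant factors (1,1,1,1).

Reading off H_k = ker ∂_k / im ∂_{k+1}:

  H_0: rank C_0 − rank ∂_1 = 5 − 4 = 1, and the invariant factors of ∂_1 are all 1, so H_0 ≅ Z.
  H_1: rank ker ∂_1 − rank ∂_2 = (10 − 4) − 6 = 0, and the invariant factors of ∂_2 are all 1, so H_1 ≅ 0.
  H_2: rank ker ∂_2 − rank ∂_3 = (10 − 6) − 4 = 0, and the invariant factors of ∂_3 are all 1, so H_2 ≅ 0.
  H_3: rank ker ∂_3 − rank ∂_4 = (5 − 4) − 0 = 1, and there is no ∂_4, so H_3 ≅ Z.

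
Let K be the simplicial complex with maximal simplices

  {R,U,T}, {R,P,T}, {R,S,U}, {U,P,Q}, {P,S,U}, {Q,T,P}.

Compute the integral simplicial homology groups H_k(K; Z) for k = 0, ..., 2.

We work with the vertex ordering P < Q < R < S < T < U. The simplices of K, each written with vertices in increasing order, are:

  0-simplices (6): P, Q, R, S, T, U
  1-simplices (12): PQ, PR, PS, PT, PU, QT, QU, RS, RT, RU, SU, TU
  2-simplices (6): PQT, PQU, PRT, PSU, RSU, RTU

so the chain groups are C_0 ≅ Z^6, C_1 ≅ Z^12, C_2 ≅ Z^6.

The boundary map ∂_1: C_1 → C_0 maps an edge to its endpoints' difference, ∂[p,q] = q − p. For instance
  ∂SU = U − S.
The 6×12 boundary matrix has rank 5 and Smith normal form diag(1,1,1,1,1).

The boundary map ∂_2: C_2 → C_1 sends each 2-simplex [p,q,r] to [q,r] − [p,r] + [p,q]. For instance
  ∂RTU = TU − RU + RT,
  ∂PSU = SU − PU + PS.
As a 12×6 matrix over Z this has rank 6, with invariant factors (1,1,1,1,1,1).

From H_k ≅ ker(∂_k) / im(∂_{k+1}) we obtain:

  H_0: rank C_0 − rank ∂_1 = 6 − 5 = 1, and the invariant factors of ∂_1 are all 1, so H_0 ≅ Z.
  H_1: rank ker ∂_1 − rank ∂_2 = (12 − 5) − 6 = 1, and the invariant factors of ∂_2 are all 1, so H_1 ≅ Z.
  H_2: rank ker ∂_2 − rank ∂_3 = (6 − 6) − 0 = 0, and there is no ∂_3, so H_2 ≅ 0.

As a check, the Euler characteristic is 6 − 12 + 6 = 0, which agrees with 1 − 1 + 0 = 0.

H_0 = Z,  H_1 = Z,  H_2 = 0.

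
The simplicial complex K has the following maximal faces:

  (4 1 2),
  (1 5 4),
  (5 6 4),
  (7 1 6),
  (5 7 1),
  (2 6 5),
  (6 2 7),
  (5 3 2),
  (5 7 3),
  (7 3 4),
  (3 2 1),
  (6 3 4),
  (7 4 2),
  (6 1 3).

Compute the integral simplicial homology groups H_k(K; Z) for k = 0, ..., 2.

H_0 = Z,  H_1 = Z^2,  H_2 = Z.

Take the total order 1 < 2 < 3 < 4 < 5 < 6 < 7 on the vertex set. Then K (dimension 2) consists of the simplices:

  0-simplices (7): [1], [2], [3], [4], [5], [6], [7]
  1-simplices (21): [1,2], [1,3], [1,4], [1,5], [1,6], [1,7], [2,3], [2,4], [2,5], [2,6], [2,7], [3,4], [3,5], [3,6], [3,7], [4,5], [4,6], [4,7], [5,6], [5,7], [6,7]
  2-simplices (14): [1,2,3], [1,2,4], [1,3,6], [1,4,5], [1,5,7], [1,6,7], [2,3,5], [2,4,7], [2,5,6], [2,6,7], [3,4,6], [3,4,7], [3,5,7], [4,5,6]

Hence C_0 ≅ Z^7, C_1 ≅ Z^21, C_2 ≅ Z^14.

Boundary ∂_1: C_1 → C_0 is given by ∂[p,q] = [q] − [p].
This gives a 7×21 integer matrix of rank 6; reducing to Smith normal form yields diagonal entries (1,1,1,1,1,1).

The boundary map ∂_2: C_2 → C_1 acts by ∂[p,q,r] = [q,r] − [p,r] + [p,q]. For instance
  ∂[3,4,6] = [4,6] − [3,6] + [3,4],
  ∂[2,4,7] = [4,7] − [2,7] + [2,4].
This gives a 21×14 integer matrix of rank 13; reducing to Smith normal form yields diagonal entries (1,1,1,1,1,1,1,1,1,1,1,1,1).

From H_k ≅ ker(∂_k) / im(∂_{k+1}) we obtain:

  H_0: rank C_0 − rank ∂_1 = 7 − 6 = 1, and the invariant factors of ∂_1 are all 1, so H_0 = Z.
  H_1: rank ker ∂_1 − rank ∂_2 = (21 − 6) − 13 = 2, and the invariant factors of ∂_2 are all 1, so H_1 = Z^2.
  H_2: rank ker ∂_2 − rank ∂_3 = (14 − 13) − 0 = 1, and there is no ∂_3, so H_2 = Z.

As a check, the Euler characteristic is 7 − 21 + 14 = 0, which agrees with 1 − 2 + 1 = 0.
(K is a triangulation of the torus T^2.)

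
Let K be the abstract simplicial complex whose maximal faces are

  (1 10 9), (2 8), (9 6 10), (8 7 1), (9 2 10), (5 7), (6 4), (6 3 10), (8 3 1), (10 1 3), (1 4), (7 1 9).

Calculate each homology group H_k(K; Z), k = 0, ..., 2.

H_0 = Z,  H_1 = Z^2,  H_2 = 0.

We work with the vertex ordering 1 < 2 < 3 < 4 < 5 < 6 < 7 < 8 < 9 < 10. The simplices of K, each written with vertices in increasing order, are:

  0-simplices (10): [1], [2], [3], [4], [5], [6], [7], [8], [9], [10]
  1-simplices (19): [1,3], [1,4], [1,7], [1,8], [1,9], [1,10], [2,8], [2,9], [2,10], [3,6], [3,8], [3,10], [4,6], [5,7], [6,9], [6,10], [7,8], [7,9], [9,10]
  2-simplices (8): [1,3,8], [1,3,10], [1,7,8], [1,7,9], [1,9,10], [2,9,10], [3,6,10], [6,9,10]

Hence C_0 ≅ Z^10, C_1 ≅ Z^19, C_2 ≅ Z^8.

Boundary ∂_1: C_1 → C_0 is given by ∂[p,q] = [q] − [p]. For instance
  ∂[1,7] = [7] − [1].
This gives a 10×19 integer matrix of rank 9; reducing to Smith normal form yields diagonal entries (1,1,1,1,1,1,1,1,1).

Boundary ∂_2: C_2 → C_1 acts by ∂[p,q,r] = [q,r] − [p,r] + [p,q]. For instance
  ∂[1,9,10] = [9,10] − [1,10] + [1,9],
  ∂[2,9,10] = [9,10] − [2,10] + [2,9].
As a 19×8 matrix over Z this has rank 8, with invariant factors (1,1,1,1,1,1,1,1).

Computing H_k = (kernel of ∂_k) / (image of ∂_{k+1}):

  H_0: rank C_0 − rank ∂_1 = 10 − 9 = 1, and the invariant factors of ∂_1 are all 1, so H_0 = Z.
  H_1: rank ker ∂_1 − rank ∂_2 = (19 − 9) − 8 = 2, and the invariant factors of ∂_2 are all 1, so H_1 = Z^2.
  H_2: rank ker ∂_2 − rank ∂_3 = (8 − 8) − 0 = 0, and there is no ∂_3, so H_2 = 0.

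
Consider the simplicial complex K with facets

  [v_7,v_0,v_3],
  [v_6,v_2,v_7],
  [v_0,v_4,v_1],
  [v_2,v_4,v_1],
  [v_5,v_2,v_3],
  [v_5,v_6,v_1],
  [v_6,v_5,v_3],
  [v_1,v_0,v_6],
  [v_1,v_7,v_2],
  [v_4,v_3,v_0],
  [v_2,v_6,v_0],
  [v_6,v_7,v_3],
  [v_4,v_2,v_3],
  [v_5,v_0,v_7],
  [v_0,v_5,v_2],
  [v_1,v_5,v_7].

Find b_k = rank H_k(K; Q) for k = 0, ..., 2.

b_0 = 1, b_1 = 2, b_2 = 1.

We work with the vertex ordering v_0 < v_1 < v_2 < v_3 < v_4 < v_5 < v_6 < v_7. The simplices of K, each written with vertices in increasing order, are:

  0-simplices (8): [v_0], [v_1], [v_2], [v_3], [v_4], [v_5], [v_6], [v_7]
  1-simplices (24): (24 of them)
  2-simplices (16): (16 of them)

so the chain groups are C_0 ≅ Z^8, C_1 ≅ Z^24, C_2 ≅ Z^16.

∂_1: C_1 → C_0 maps an edge to its endpoints' difference, ∂[p,q] = q − p.
The 8×24 boundary matrix has rank 7 and Smith normal form diag(1,1,1,1,1,1,1).

The boundary map ∂_2: C_2 → C_1 maps a triangle to the signed sum of its edges. For instance
  ∂[v_0,v_2,v_6] = [v_2,v_6] − [v_0,v_6] + [v_0,v_2],
  ∂[v_0,v_1,v_4] = [v_1,v_4] − [v_0,v_4] + [v_0,v_1].
As a 24×16 matrix over Z this has rank 15, with invariant factors (1,1,1,1,1,1,1,1,1,1,1,1,1,1,1).

Reading off H_k = ker ∂_k / im ∂_{k+1}:

  H_0: rank C_0 − rank ∂_1 = 8 − 7 = 1, and the invariant factors of ∂_1 are all 1, so H_0 ≅ Z.
  H_1: rank ker ∂_1 − rank ∂_2 = (24 − 7) − 15 = 2, and the invariant factors of ∂_2 are all 1, so H_1 ≅ Z^2.
  H_2: rank ker ∂_2 − rank ∂_3 = (16 − 15) − 0 = 1, and there is no ∂_3, so H_2 ≅ Z.

Hence the Betti numbers are b_0 = 1, b_1 = 2, b_2 = 1.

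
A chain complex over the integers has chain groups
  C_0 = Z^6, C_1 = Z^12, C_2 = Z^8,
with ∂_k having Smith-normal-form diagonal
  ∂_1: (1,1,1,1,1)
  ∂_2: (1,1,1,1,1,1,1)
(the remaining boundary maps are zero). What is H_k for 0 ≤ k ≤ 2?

H_0 = Z,  H_1 = 0,  H_2 = Z.

H_0: b_0 = 6 − 0 − 5 = 1; torsion from ∂_1 factors > 1: none. So H_0 = Z.
H_1: b_1 = 12 − 5 − 7 = 0; torsion from ∂_2 factors > 1: none. So H_1 = 0.
H_2: b_2 = 8 − 7 − 0 = 1; torsion from ∂_3 factors > 1: none. So H_2 = Z.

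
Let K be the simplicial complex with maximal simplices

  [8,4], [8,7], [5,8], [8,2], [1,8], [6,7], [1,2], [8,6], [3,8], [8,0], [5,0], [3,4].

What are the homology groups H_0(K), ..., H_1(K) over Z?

H_0 ≅ Z,  H_1 ≅ Z^4.

Take the total order 0 < 1 < 2 < 3 < 4 < 5 < 6 < 7 < 8 on the vertex set. Then K (dimension 1) consists of the simplices:

  0-simplices (9): [0], [1], [2], [3], [4], [5], [6], [7], [8]
  1-simplices (12): [0,5], [0,8], [1,2], [1,8], [2,8], [3,4], [3,8], [4,8], [5,8], [6,7], [6,8], [7,8]

giving chain groups C_0 ≅ Z^9, C_1 ≅ Z^12.

Boundary ∂_1: C_1 → C_0 sends each edge [p,q] (with p < q) to q − p. For instance
  ∂[3,4] = [4] − [3].
As a 9×12 matrix over Z this has rank 8, with invariant factors (1,1,1,1,1,1,1,1).

Now H_k = ker ∂_k / im ∂_{k+1}, so:

  H_0: rank C_0 − rank ∂_1 = 9 − 8 = 1, and the invariant factors of ∂_1 are all 1, so H_0 ≅ Z.
  H_1: rank ker ∂_1 − rank ∂_2 = (12 − 8) − 0 = 4, and there is no ∂_2, so H_1 ≅ Z^4.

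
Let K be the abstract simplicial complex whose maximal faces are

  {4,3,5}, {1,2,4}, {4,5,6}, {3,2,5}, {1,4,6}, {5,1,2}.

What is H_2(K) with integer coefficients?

H_2 ≅ 0.

K has 6 vertices, 12 edges, 6 triangles.
rank ∂_2 = 6, rank ∂_3 = 0 ⇒ b_2 = 6 − 6 − 0 = 0. So H_2 = 0.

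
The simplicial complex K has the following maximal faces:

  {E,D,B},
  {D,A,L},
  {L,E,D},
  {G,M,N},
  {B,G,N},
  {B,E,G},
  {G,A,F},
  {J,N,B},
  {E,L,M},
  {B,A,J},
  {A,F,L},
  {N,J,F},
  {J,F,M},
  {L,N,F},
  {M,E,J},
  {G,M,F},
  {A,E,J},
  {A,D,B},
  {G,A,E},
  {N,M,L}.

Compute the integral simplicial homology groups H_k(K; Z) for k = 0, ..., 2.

We work with the vertex ordering A < B < D < E < F < G < J < L < M < N. The simplices of K, each written with vertices in increasing order, are:

  0-simplices (10): A, B, D, E, F, G, J, L, M, N
  1-simplices (30): AB, AD, AE, AF, AG, AJ, AL, BD, BE, BG, BJ, BN, DE, DL, EG, EJ, EL, EM, FG, FJ, FL, FM, FN, GM, GN, JM, JN, LM, LN, MN
  2-simplices (20): ABD, ABJ, ADL, AEG, AEJ, AFG, AFL, BDE, BEG, BGN, BJN, DEL, EJM, ELM, FGM, FJM, FJN, FLN, GMN, LMN

so the chain groups are C_0 ≅ Z^10, C_1 ≅ Z^30, C_2 ≅ Z^20.

Boundary ∂_1: C_1 → C_0 is given by ∂[p,q] = [q] − [p].
The resulting 10×30 matrix has rank 9, and its Smith normal form has invariant factors (1,1,1,1,1,1,1,1,1).

The boundary map ∂_2: C_2 → C_1 acts by ∂[p,q,r] = [q,r] − [p,r] + [p,q]. For instance
  ∂BJN = JN − BN + BJ,
  ∂FJM = JM − FM + FJ.
This gives a 30×20 integer matrix of rank 20; reducing to Smith normal form yields diagonal entries (1,1,1,1,1,1,1,1,1,1,1,1,1,1,1,1,1,1,1,2).

Computing H_k = (kernel of ∂_k) / (image of ∂_{k+1}):

  H_0: rank C_0 − rank ∂_1 = 10 − 9 = 1, and the invariant factors of ∂_1 are all 1, so H_0 = Z.
  H_1: rank ker ∂_1 − rank ∂_2 = (30 − 9) − 20 = 1, and ∂_2 has invariant factor 2 > 1, so H_1 = Z ⊕ Z/2Z.
  H_2: rank ker ∂_2 − rank ∂_3 = (20 − 20) − 0 = 0, and there is no ∂_3, so H_2 = 0.

H_0 = Z,  H_1 = Z ⊕ Z/2Z,  H_2 = 0.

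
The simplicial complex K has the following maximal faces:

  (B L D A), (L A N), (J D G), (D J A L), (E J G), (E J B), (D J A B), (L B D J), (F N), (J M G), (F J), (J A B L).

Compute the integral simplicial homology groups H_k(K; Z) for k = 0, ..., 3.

We work with the vertex ordering A < B < D < E < F < G < J < L < M < N. The simplices of K, each written with vertices in increasing order, are:

  0-simplices (10): A, B, D, E, F, G, J, L, M, N
  1-simplices (21): AB, AD, AJ, AL, AN, BD, BE, BJ, BL, DG, DJ, DL, EG, EJ, FJ, FN, GJ, GM, JL, JM, LN
  2-simplices (15): ABD, ABJ, ABL, ADJ, ADL, AJL, ALN, BDJ, BDL, BEJ, BJL, DGJ, DJL, EGJ, GJM
  3-simplices (5): ABDJ, ABDL, ABJL, ADJL, BDJL

giving chain groups C_0 ≅ Z^10, C_1 ≅ Z^21, C_2 ≅ Z^15, C_3 ≅ Z^5.

∂_1: C_1 → C_0 maps an edge to its endpoints' difference, ∂[p,q] = q − p.
This gives a 10×21 integer matrix of rank 9; reducing to Smith normal form yields diagonal entries (1,1,1,1,1,1,1,1,1).

Boundary ∂_2: C_2 → C_1 maps a triangle to the signed sum of its edges. For instance
  ∂ALN = LN − AN + AL,
  ∂ABJ = BJ − AJ + AB.
The 21×15 boundary matrix has rank 11 and Smith normal form diag(1,1,1,1,1,1,1,1,1,1,1).

The boundary map ∂_3: C_3 → C_2 sends each 3-simplex σ to the alternating sum Σ_i (−1)^i (σ with its i-th vertex removed). For instance
  ∂ADJL = DJL − AJL + ADL − ADJ,
  ∂ABDL = BDL − ADL + ABL − ABD.
As a 15×5 matrix over Z this has rank 4, with invariant factors (1,1,1,1).

From H_k ≅ ker(∂_k) / im(∂_{k+1}) we obtain:

  H_0: rank C_0 − rank ∂_1 = 10 − 9 = 1, and the invariant factors of ∂_1 are all 1, so H_0 = Z.
  H_1: rank ker ∂_1 − rank ∂_2 = (21 − 9) − 11 = 1, and the invariant factors of ∂_2 are all 1, so H_1 = Z.
  H_2: rank ker ∂_2 − rank ∂_3 = (15 − 11) − 4 = 0, and the invariant factors of ∂_3 are all 1, so H_2 = 0.
  H_3: rank ker ∂_3 − rank ∂_4 = (5 − 4) − 0 = 1, and there is no ∂_4, so H_3 = Z.

H_0 = Z,  H_1 = Z,  H_2 = 0,  H_3 = Z.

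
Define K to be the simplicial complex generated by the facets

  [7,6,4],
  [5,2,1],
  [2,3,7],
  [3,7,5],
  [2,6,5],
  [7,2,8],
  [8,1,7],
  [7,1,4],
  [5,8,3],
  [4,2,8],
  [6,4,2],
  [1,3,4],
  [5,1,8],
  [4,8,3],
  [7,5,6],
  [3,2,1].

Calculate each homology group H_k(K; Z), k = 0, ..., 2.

We work with the vertex ordering 1 < 2 < 3 < 4 < 5 < 6 < 7 < 8. The simplices of K, each written with vertices in increasing order, are:

  0-simplices (8): [1], [2], [3], [4], [5], [6], [7], [8]
  1-simplices (24): (24 of them)
  2-simplices (16): [1,2,3], [1,2,5], [1,3,4], [1,4,7], [1,5,8], [1,7,8], [2,3,7], [2,4,6], [2,4,8], [2,5,6], [2,7,8], [3,4,8], [3,5,7], [3,5,8], [4,6,7], [5,6,7]

Hence C_0 ≅ Z^8, C_1 ≅ Z^24, C_2 ≅ Z^16.

Boundary ∂_1: C_1 → C_0 is given by ∂[p,q] = [q] − [p].
This gives a 8×24 integer matrix of rank 7; reducing to Smith normal form yields diagonal entries (1,1,1,1,1,1,1).

∂_2: C_2 → C_1 sends each 2-simplex [p,q,r] to [q,r] − [p,r] + [p,q]. For instance
  ∂[2,5,6] = [5,6] − [2,6] + [2,5],
  ∂[1,2,5] = [2,5] − [1,5] + [1,2].
As a 24×16 matrix over Z this has rank 15, with invariant factors (1,1,1,1,1,1,1,1,1,1,1,1,1,1,1).

Computing H_k = (kernel of ∂_k) / (image of ∂_{k+1}):

  H_0: rank C_0 − rank ∂_1 = 8 − 7 = 1, and the invariant factors of ∂_1 are all 1, so H_0 = Z.
  H_1: rank ker ∂_1 − rank ∂_2 = (24 − 7) − 15 = 2, and the invariant factors of ∂_2 are all 1, so H_1 = Z^2.
  H_2: rank ker ∂_2 − rank ∂_3 = (16 − 15) − 0 = 1, and there is no ∂_3, so H_2 = Z.

As a check, the Euler characteristic is 8 − 24 + 16 = 0, which agrees with 1 − 2 + 1 = 0.

H_0 = Z,  H_1 = Z^2,  H_2 = Z.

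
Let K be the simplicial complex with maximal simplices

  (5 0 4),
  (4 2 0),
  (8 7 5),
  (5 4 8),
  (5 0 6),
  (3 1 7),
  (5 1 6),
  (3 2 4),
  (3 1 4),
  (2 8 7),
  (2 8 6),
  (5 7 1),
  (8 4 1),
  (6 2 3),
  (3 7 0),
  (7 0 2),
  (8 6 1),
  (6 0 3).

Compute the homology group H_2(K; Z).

Take the total order 0 < 1 < 2 < 3 < 4 < 5 < 6 < 7 < 8 on the vertex set. Then K (dimension 2) consists of the simplices:

  0-simplices (9): [0], [1], [2], [3], [4], [5], [6], [7], [8]
  1-simplices (27): (27 of them)
  2-simplices (18): [0,2,4], [0,2,7], [0,3,6], [0,3,7], [0,4,5], [0,5,6], [1,3,4], [1,3,7], [1,4,8], [1,5,6], [1,5,7], [1,6,8], [2,3,4], [2,3,6], [2,6,8], [2,7,8], [4,5,8], [5,7,8]

so the chain groups are C_0 ≅ Z^9, C_1 ≅ Z^27, C_2 ≅ Z^18.

The boundary map ∂_1: C_1 → C_0 sends each edge [p,q] (with p < q) to q − p. For instance
  ∂[2,3] = [3] − [2].
This gives a 9×27 integer matrix of rank 8; reducing to Smith normal form yields diagonal entries (1,1,1,1,1,1,1,1).

∂_2: C_2 → C_1 acts by ∂[p,q,r] = [q,r] − [p,r] + [p,q]. For instance
  ∂[2,6,8] = [6,8] − [2,8] + [2,6],
  ∂[2,7,8] = [7,8] − [2,8] + [2,7].
This gives a 27×18 integer matrix of rank 18; reducing to Smith normal form yields diagonal entries (1,1,1,1,1,1,1,1,1,1,1,1,1,1,1,1,1,2).

Now H_k = ker ∂_k / im ∂_{k+1}, so:

  H_2: rank ker ∂_2 − rank ∂_3 = (18 − 18) − 0 = 0, and there is no ∂_3, so H_2 ≅ 0.

H_2 ≅ 0.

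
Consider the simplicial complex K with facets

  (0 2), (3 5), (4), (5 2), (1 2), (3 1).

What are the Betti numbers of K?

K has 6 vertices, 5 edges.
rank ∂_0 = 0, rank ∂_1 = 4 ⇒ b_0 = 6 − 0 − 4 = 2; all invariant factors of ∂_1 are 1 so no torsion. So H_0 = Z^2.
rank ∂_1 = 4, rank ∂_2 = 0 ⇒ b_1 = 5 − 4 − 0 = 1. So H_1 = Z.

b_0 = 2, b_1 = 1.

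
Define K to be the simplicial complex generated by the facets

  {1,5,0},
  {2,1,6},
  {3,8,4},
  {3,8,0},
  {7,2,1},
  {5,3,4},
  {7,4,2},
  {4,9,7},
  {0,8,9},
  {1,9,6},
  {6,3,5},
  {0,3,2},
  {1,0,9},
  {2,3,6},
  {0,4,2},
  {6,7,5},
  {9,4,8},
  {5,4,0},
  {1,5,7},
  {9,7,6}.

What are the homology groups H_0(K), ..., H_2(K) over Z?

Take the total order 0 < 1 < 2 < 3 < 4 < 5 < 6 < 7 < 8 < 9 on the vertex set. Then K (dimension 2) consists of the simplices:

  0-simplices (10): [0], [1], [2], [3], [4], [5], [6], [7], [8], [9]
  1-simplices (30): (30 of them)
  2-simplices (20): (20 of them)

giving chain groups C_0 ≅ Z^10, C_1 ≅ Z^30, C_2 ≅ Z^20.

Boundary ∂_1: C_1 → C_0 maps an edge to its endpoints' difference, ∂[p,q] = q − p.
The 10×30 boundary matrix has rank 9 and Smith normal form diag(1,1,1,1,1,1,1,1,1).

∂_2: C_2 → C_1 maps a triangle to the signed sum of its edges. For instance
  ∂[1,5,7] = [5,7] − [1,7] + [1,5],
  ∂[0,2,3] = [2,3] − [0,3] + [0,2].
The 30×20 boundary matrix has rank 20 and Smith normal form diag(1,1,1,1,1,1,1,1,1,1,1,1,1,1,1,1,1,1,1,2).

Reading off H_k = ker ∂_k / im ∂_{k+1}:

  H_0: rank C_0 − rank ∂_1 = 10 − 9 = 1, and the invariant factors of ∂_1 are all 1, so H_0 = Z.
  H_1: rank ker ∂_1 − rank ∂_2 = (30 − 9) − 20 = 1, and ∂_2 has invariant factor 2 > 1, so H_1 = Z ⊕ Z/2.
  H_2: rank ker ∂_2 − rank ∂_3 = (20 − 20) − 0 = 0, and there is no ∂_3, so H_2 = 0.

(K is a triangulation of the Klein bottle.)

H_0 = Z,  H_1 = Z ⊕ Z/2,  H_2 = 0.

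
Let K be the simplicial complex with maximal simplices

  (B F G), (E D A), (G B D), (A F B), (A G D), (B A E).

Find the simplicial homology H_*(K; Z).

K has 6 vertices, 12 edges, 6 triangles.
rank ∂_0 = 0, rank ∂_1 = 5 ⇒ b_0 = 6 − 0 − 5 = 1; all invariant factors of ∂_1 are 1 so no torsion. So H_0 ≅ Z.
rank ∂_1 = 5, rank ∂_2 = 6 ⇒ b_1 = 12 − 5 − 6 = 1; all invariant factors of ∂_2 are 1 so no torsion. So H_1 ≅ Z.
rank ∂_2 = 6, rank ∂_3 = 0 ⇒ b_2 = 6 − 6 − 0 = 0. So H_2 ≅ 0.

H_0 = Z,  H_1 = Z,  H_2 = 0.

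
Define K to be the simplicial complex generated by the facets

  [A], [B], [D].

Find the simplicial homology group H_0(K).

We work with the vertex ordering A < B < D. The simplices of K, each written with vertices in increasing order, are:

  0-simplices (3): A, B, D

Hence C_0 ≅ Z^3.

Computing H_k = (kernel of ∂_k) / (image of ∂_{k+1}):

  H_0: rank C_0 − rank ∂_1 = 3 − 0 = 3, and there is no ∂_1, so H_0 ≅ Z^3.

H_0 = Z^3.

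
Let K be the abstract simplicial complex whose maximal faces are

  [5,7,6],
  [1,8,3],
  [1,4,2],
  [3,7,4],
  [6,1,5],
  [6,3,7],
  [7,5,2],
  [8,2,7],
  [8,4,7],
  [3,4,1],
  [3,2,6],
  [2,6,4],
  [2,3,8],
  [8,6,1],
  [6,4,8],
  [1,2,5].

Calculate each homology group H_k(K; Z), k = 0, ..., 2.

H_0 = Z,  H_1 = Z^2,  H_2 = Z.

Order the vertices as 1 < 2 < 3 < 4 < 5 < 6 < 7 < 8. Listing each simplex with vertices in this order, K has dimension 2 with simplices:

  0-simplices (8): [1], [2], [3], [4], [5], [6], [7], [8]
  1-simplices (24): (24 of them)
  2-simplices (16): [1,2,4], [1,2,5], [1,3,4], [1,3,8], [1,5,6], [1,6,8], [2,3,6], [2,3,8], [2,4,6], [2,5,7], [2,7,8], [3,4,7], [3,6,7], [4,6,8], [4,7,8], [5,6,7]

Hence C_0 ≅ Z^8, C_1 ≅ Z^24, C_2 ≅ Z^16.

∂_1: C_1 → C_0 is given by ∂[p,q] = [q] − [p].
This gives a 8×24 integer matrix of rank 7; reducing to Smith normal form yields diagonal entries (1,1,1,1,1,1,1).

Boundary ∂_2: C_2 → C_1 acts by ∂[p,q,r] = [q,r] − [p,r] + [p,q]. For instance
  ∂[2,5,7] = [5,7] − [2,7] + [2,5],
  ∂[1,2,5] = [2,5] − [1,5] + [1,2].
This gives a 24×16 integer matrix of rank 15; reducing to Smith normal form yields diagonal entries (1,1,1,1,1,1,1,1,1,1,1,1,1,1,1).

Reading off H_k = ker ∂_k / im ∂_{k+1}:

  H_0: rank C_0 − rank ∂_1 = 8 − 7 = 1, and the invariant factors of ∂_1 are all 1, so H_0 = Z.
  H_1: rank ker ∂_1 − rank ∂_2 = (24 − 7) − 15 = 2, and the invariant factors of ∂_2 are all 1, so H_1 = Z^2.
  H_2: rank ker ∂_2 − rank ∂_3 = (16 − 15) − 0 = 1, and there is no ∂_3, so H_2 = Z.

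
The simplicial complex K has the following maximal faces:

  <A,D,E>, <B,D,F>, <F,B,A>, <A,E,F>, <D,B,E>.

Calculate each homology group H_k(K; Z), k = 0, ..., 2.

K has 5 vertices, 10 edges, 5 triangles.
rank ∂_0 = 0, rank ∂_1 = 4 ⇒ b_0 = 5 − 0 − 4 = 1; all invariant factors of ∂_1 are 1 so no torsion. So H_0 = Z.
rank ∂_1 = 4, rank ∂_2 = 5 ⇒ b_1 = 10 − 4 − 5 = 1; all invariant factors of ∂_2 are 1 so no torsion. So H_1 = Z.
rank ∂_2 = 5, rank ∂_3 = 0 ⇒ b_2 = 5 − 5 − 0 = 0. So H_2 = 0.

H_0 ≅ Z,  H_1 ≅ Z,  H_2 = 0.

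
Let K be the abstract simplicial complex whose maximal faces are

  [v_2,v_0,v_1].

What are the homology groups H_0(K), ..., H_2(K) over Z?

Fix the vertex order v_0 < v_1 < v_2 and write every simplex with vertices in increasing order. Then dim K = 2 and the simplices of K are:

  0-simplices (3): [v_0], [v_1], [v_2]
  1-simplices (3): [v_0,v_1], [v_0,v_2], [v_1,v_2]
  2-simplices (1): [v_0,v_1,v_2]

giving chain groups C_0 ≅ Z^3, C_1 ≅ Z^3, C_2 ≅ Z^1.

Boundary ∂_1: C_1 → C_0 maps an edge to its endpoints' difference, ∂[p,q] = q − p. For instance
  ∂[v_1,v_2] = [v_2] − [v_1].
This gives a 3×3 integer matrix of rank 2; reducing to Smith normal form yields diagonal entries (1,1).

Boundary ∂_2: C_2 → C_1 maps a triangle to the signed sum of its edges. For instance
  ∂[v_0,v_1,v_2] = [v_1,v_2] − [v_0,v_2] + [v_0,v_1].
The resulting 3×1 matrix has rank 1, and its Smith normal form has invariant factors (1).

From H_k ≅ ker(∂_k) / im(∂_{k+1}) we obtain:

  H_0: rank C_0 − rank ∂_1 = 3 − 2 = 1, and the invariant factors of ∂_1 are all 1, so H_0 = Z.
  H_1: rank ker ∂_1 − rank ∂_2 = (3 − 2) − 1 = 0, and the invariant factors of ∂_2 are all 1, so H_1 = 0.
  H_2: rank ker ∂_2 − rank ∂_3 = (1 − 1) − 0 = 0, and there is no ∂_3, so H_2 = 0.

As a check, the Euler characteristic is 3 − 3 + 1 = 1, which agrees with 1 − 0 + 0 = 1.

H_0 ≅ Z,  H_1 = 0,  H_2 = 0.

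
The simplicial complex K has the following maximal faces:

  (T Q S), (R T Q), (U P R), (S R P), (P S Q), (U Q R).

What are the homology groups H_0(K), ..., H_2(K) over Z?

H_0 = Z,  H_1 = Z,  H_2 = 0.

Fix the vertex order P < Q < R < S < T < U and write every simplex with vertices in increasing order. Then dim K = 2 and the simplices of K are:

  0-simplices (6): P, Q, R, S, T, U
  1-simplices (12): PQ, PR, PS, PU, QR, QS, QT, QU, RS, RT, RU, ST
  2-simplices (6): PQS, PRS, PRU, QRT, QRU, QST

so the chain groups are C_0 ≅ Z^6, C_1 ≅ Z^12, C_2 ≅ Z^6.

The boundary map ∂_1: C_1 → C_0 sends each edge [p,q] (with p < q) to q − p. For instance
  ∂ST = T − S.
This gives a 6×12 integer matrix of rank 5; reducing to Smith normal form yields diagonal entries (1,1,1,1,1).

Boundary ∂_2: C_2 → C_1 maps a triangle to the signed sum of its edges. For instance
  ∂PQS = QS − PS + PQ,
  ∂QRT = RT − QT + QR.
The 12×6 boundary matrix has rank 6 and Smith normal form diag(1,1,1,1,1,1).

Now H_k = ker ∂_k / im ∂_{k+1}, so:

  H_0: rank C_0 − rank ∂_1 = 6 − 5 = 1, and the invariant factors of ∂_1 are all 1, so H_0 ≅ Z.
  H_1: rank ker ∂_1 − rank ∂_2 = (12 − 5) − 6 = 1, and the invariant factors of ∂_2 are all 1, so H_1 ≅ Z.
  H_2: rank ker ∂_2 − rank ∂_3 = (6 − 6) − 0 = 0, and there is no ∂_3, so H_2 ≅ 0.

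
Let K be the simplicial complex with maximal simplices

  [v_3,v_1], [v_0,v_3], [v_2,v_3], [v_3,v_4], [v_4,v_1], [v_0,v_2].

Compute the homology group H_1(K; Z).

Order the vertices as v_0 < v_1 < v_2 < v_3 < v_4. Listing each simplex with vertices in this order, K has dimension 1 with simplices:

  0-simplices (5): [v_0], [v_1], [v_2], [v_3], [v_4]
  1-simplices (6): [v_0,v_2], [v_0,v_3], [v_1,v_3], [v_1,v_4], [v_2,v_3], [v_3,v_4]

giving chain groups C_0 ≅ Z^5, C_1 ≅ Z^6.

The boundary map ∂_1: C_1 → C_0 is given by ∂[p,q] = [q] − [p]. For instance
  ∂[v_2,v_3] = [v_3] − [v_2].
The 5×6 boundary matrix has rank 4 and Smith normal form diag(1,1,1,1).

Now H_k = ker ∂_k / im ∂_{k+1}, so:

  H_1: rank ker ∂_1 − rank ∂_2 = (6 − 4) − 0 = 2, and there is no ∂_2, so H_1 = Z^2.

(K is a triangulation of a wedge of 2 circles.)

H_1 = Z^2.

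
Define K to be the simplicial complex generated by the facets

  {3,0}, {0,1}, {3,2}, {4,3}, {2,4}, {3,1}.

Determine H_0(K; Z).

H_0 = Z.

Fix the vertex order 0 < 1 < 2 < 3 < 4 and write every simplex with vertices in increasing order. Then dim K = 1 and the simplices of K are:

  0-simplices (5): [0], [1], [2], [3], [4]
  1-simplices (6): [0,1], [0,3], [1,3], [2,3], [2,4], [3,4]

so the chain groups are C_0 ≅ Z^5, C_1 ≅ Z^6.

Boundary ∂_1: C_1 → C_0 is given by ∂[p,q] = [q] − [p]. For instance
  ∂[2,4] = [4] − [2].
The resulting 5×6 matrix has rank 4, and its Smith normal form has invariant factors (1,1,1,1).

From H_k ≅ ker(∂_k) / im(∂_{k+1}) we obtain:

  H_0: rank C_0 − rank ∂_1 = 5 − 4 = 1, and the invariant factors of ∂_1 are all 1, so H_0 ≅ Z.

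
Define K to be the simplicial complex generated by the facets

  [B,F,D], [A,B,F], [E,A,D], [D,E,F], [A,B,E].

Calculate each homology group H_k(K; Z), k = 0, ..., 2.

We work with the vertex ordering A < B < D < E < F. The simplices of K, each written with vertices in increasing order, are:

  0-simplices (5): A, B, D, E, F
  1-simplices (10): AB, AD, AE, AF, BD, BE, BF, DE, DF, EF
  2-simplices (5): ABE, ABF, ADE, BDF, DEF

giving chain groups C_0 ≅ Z^5, C_1 ≅ Z^10, C_2 ≅ Z^5.

Boundary ∂_1: C_1 → C_0 maps an edge to its endpoints' difference, ∂[p,q] = q − p. For instance
  ∂DF = F − D.
As a 5×10 matrix over Z this has rank 4, with invariant factors (1,1,1,1).

Boundary ∂_2: C_2 → C_1 sends each 2-simplex [p,q,r] to [q,r] − [p,r] + [p,q]. For instance
  ∂ABF = BF − AF + AB,
  ∂BDF = DF − BF + BD.
The resulting 10×5 matrix has rank 5, and its Smith normal form has invariant factors (1,1,1,1,1).

From H_k ≅ ker(∂_k) / im(∂_{k+1}) we obtain:

  H_0: rank C_0 − rank ∂_1 = 5 − 4 = 1, and the invariant factors of ∂_1 are all 1, so H_0 ≅ Z.
  H_1: rank ker ∂_1 − rank ∂_2 = (10 − 4) − 5 = 1, and the invariant factors of ∂_2 are all 1, so H_1 ≅ Z.
  H_2: rank ker ∂_2 − rank ∂_3 = (5 − 5) − 0 = 0, and there is no ∂_3, so H_2 ≅ 0.

H_0 = Z,  H_1 = Z,  H_2 = 0.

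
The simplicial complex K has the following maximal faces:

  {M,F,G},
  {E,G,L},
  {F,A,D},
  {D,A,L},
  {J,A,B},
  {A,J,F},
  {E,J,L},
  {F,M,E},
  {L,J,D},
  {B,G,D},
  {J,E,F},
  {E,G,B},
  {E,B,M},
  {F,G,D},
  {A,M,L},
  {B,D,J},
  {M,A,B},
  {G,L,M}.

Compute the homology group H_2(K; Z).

H_2 = 0.

Order the vertices as A < B < D < E < F < G < J < L < M. Listing each simplex with vertices in this order, K has dimension 2 with simplices:

  0-simplices (9): A, B, D, E, F, G, J, L, M
  1-simplices (27): AB, AD, AF, AJ, AL, AM, BD, BE, BG, BJ, BM, DF, DG, DJ, DL, EF, EG, EJ, EL, EM, FG, FJ, FM, GL, GM, JL, LM
  2-simplices (18): ABJ, ABM, ADF, ADL, AFJ, ALM, BDG, BDJ, BEG, BEM, DFG, DJL, EFJ, EFM, EGL, EJL, FGM, GLM

Hence C_0 ≅ Z^9, C_1 ≅ Z^27, C_2 ≅ Z^18.

Boundary ∂_1: C_1 → C_0 maps an edge to its endpoints' difference, ∂[p,q] = q − p. For instance
  ∂AM = M − A.
This gives a 9×27 integer matrix of rank 8; reducing to Smith normal form yields diagonal entries (1,1,1,1,1,1,1,1).

Boundary ∂_2: C_2 → C_1 acts by ∂[p,q,r] = [q,r] − [p,r] + [p,q]. For instance
  ∂BDJ = DJ − BJ + BD,
  ∂DFG = FG − DG + DF.
The resulting 27×18 matrix has rank 18, and its Smith normal form has invariant factors (1,1,1,1,1,1,1,1,1,1,1,1,1,1,1,1,1,2).

Now H_k = ker ∂_k / im ∂_{k+1}, so:

  H_2: rank ker ∂_2 − rank ∂_3 = (18 − 18) − 0 = 0, and there is no ∂_3, so H_2 = 0.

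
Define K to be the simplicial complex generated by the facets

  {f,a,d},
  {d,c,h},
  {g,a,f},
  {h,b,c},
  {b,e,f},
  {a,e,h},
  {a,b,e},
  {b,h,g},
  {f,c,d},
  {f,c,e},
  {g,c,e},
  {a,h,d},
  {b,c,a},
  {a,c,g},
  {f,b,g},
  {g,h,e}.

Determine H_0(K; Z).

H_0 = Z.

We work with the vertex ordering a < b < c < d < e < f < g < h. The simplices of K, each written with vertices in increasing order, are:

  0-simplices (8): a, b, c, d, e, f, g, h
  1-simplices (24): ab, ac, ad, ae, af, ag, ah, bc, be, bf, bg, bh, cd, ce, cf, cg, ch, df, dh, ef, eg, eh, fg, gh
  2-simplices (16): abc, abe, acg, adf, adh, aeh, afg, bch, bef, bfg, bgh, cdf, cdh, cef, ceg, egh

so the chain groups are C_0 ≅ Z^8, C_1 ≅ Z^24, C_2 ≅ Z^16.

The boundary map ∂_1: C_1 → C_0 maps an edge to its endpoints' difference, ∂[p,q] = q − p.
This gives a 8×24 integer matrix of rank 7; reducing to Smith normal form yields diagonal entries (1,1,1,1,1,1,1).

∂_2: C_2 → C_1 sends each 2-simplex [p,q,r] to [q,r] − [p,r] + [p,q]. For instance
  ∂afg = fg − ag + af,
  ∂abe = be − ae + ab.
The resulting 24×16 matrix has rank 15, and its Smith normal form has invariant factors (1,1,1,1,1,1,1,1,1,1,1,1,1,1,1).

From H_k ≅ ker(∂_k) / im(∂_{k+1}) we obtain:

  H_0: rank C_0 − rank ∂_1 = 8 − 7 = 1, and the invariant factors of ∂_1 are all 1, so H_0 = Z.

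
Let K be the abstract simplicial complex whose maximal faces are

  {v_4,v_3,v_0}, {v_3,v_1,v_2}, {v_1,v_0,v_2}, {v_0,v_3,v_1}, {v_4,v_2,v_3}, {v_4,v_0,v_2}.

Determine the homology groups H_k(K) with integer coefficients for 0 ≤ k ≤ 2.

H_0 ≅ Z,  H_1 = 0,  H_2 ≅ Z.

Fix the vertex order v_0 < v_1 < v_2 < v_3 < v_4 and write every simplex with vertices in increasing order. Then dim K = 2 and the simplices of K are:

  0-simplices (5): [v_0], [v_1], [v_2], [v_3], [v_4]
  1-simplices (9): [v_0,v_1], [v_0,v_2], [v_0,v_3], [v_0,v_4], [v_1,v_2], [v_1,v_3], [v_2,v_3], [v_2,v_4], [v_3,v_4]
  2-simplices (6): [v_0,v_1,v_2], [v_0,v_1,v_3], [v_0,v_2,v_4], [v_0,v_3,v_4], [v_1,v_2,v_3], [v_2,v_3,v_4]

so the chain groups are C_0 ≅ Z^5, C_1 ≅ Z^9, C_2 ≅ Z^6.

∂_1: C_1 → C_0 is given by ∂[p,q] = [q] − [p]. For instance
  ∂[v_0,v_4] = [v_4] − [v_0].
The resulting 5×9 matrix has rank 4, and its Smith normal form has invariant factors (1,1,1,1).

The boundary map ∂_2: C_2 → C_1 sends each 2-simplex [p,q,r] to [q,r] − [p,r] + [p,q]. For instance
  ∂[v_0,v_3,v_4] = [v_3,v_4] − [v_0,v_4] + [v_0,v_3],
  ∂[v_2,v_3,v_4] = [v_3,v_4] − [v_2,v_4] + [v_2,v_3].
This gives a 9×6 integer matrix of rank 5; reducing to Smith normal form yields diagonal entries (1,1,1,1,1).

Now H_k = ker ∂_k / im ∂_{k+1}, so:

  H_0: rank C_0 − rank ∂_1 = 5 − 4 = 1, and the invariant factors of ∂_1 are all 1, so H_0 ≅ Z.
  H_1: rank ker ∂_1 − rank ∂_2 = (9 − 4) − 5 = 0, and the invariant factors of ∂_2 are all 1, so H_1 ≅ 0.
  H_2: rank ker ∂_2 − rank ∂_3 = (6 − 5) − 0 = 1, and there is no ∂_3, so H_2 ≅ Z.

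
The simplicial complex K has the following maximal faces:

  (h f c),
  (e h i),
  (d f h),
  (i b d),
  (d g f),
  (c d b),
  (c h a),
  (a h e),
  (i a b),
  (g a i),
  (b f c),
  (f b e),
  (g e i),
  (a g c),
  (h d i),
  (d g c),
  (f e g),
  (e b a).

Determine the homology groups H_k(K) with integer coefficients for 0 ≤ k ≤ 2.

H_0 = Z,  H_1 = Z ⊕ Z_2,  H_2 = 0.

Fix the vertex order a < b < c < d < e < f < g < h < i and write every simplex with vertices in increasing order. Then dim K = 2 and the simplices of K are:

  0-simplices (9): a, b, c, d, e, f, g, h, i
  1-simplices (27): ab, ac, ae, ag, ah, ai, bc, bd, be, bf, bi, cd, cf, cg, ch, df, dg, dh, di, ef, eg, eh, ei, fg, fh, gi, hi
  2-simplices (18): abe, abi, acg, ach, aeh, agi, bcd, bcf, bdi, bef, cdg, cfh, dfg, dfh, dhi, efg, egi, ehi

Hence C_0 ≅ Z^9, C_1 ≅ Z^27, C_2 ≅ Z^18.

The boundary map ∂_1: C_1 → C_0 is given by ∂[p,q] = [q] − [p].
As a 9×27 matrix over Z this has rank 8, with invariant factors (1,1,1,1,1,1,1,1).

The boundary map ∂_2: C_2 → C_1 maps a triangle to the signed sum of its edges. For instance
  ∂efg = fg − eg + ef,
  ∂cfh = fh − ch + cf.
The 27×18 boundary matrix has rank 18 and Smith normal form diag(1,1,1,1,1,1,1,1,1,1,1,1,1,1,1,1,1,2).

Computing H_k = (kernel of ∂_k) / (image of ∂_{k+1}):

  H_0: rank C_0 − rank ∂_1 = 9 − 8 = 1, and the invariant factors of ∂_1 are all 1, so H_0 = Z.
  H_1: rank ker ∂_1 − rank ∂_2 = (27 − 8) − 18 = 1, and ∂_2 has invariant factor 2 > 1, so H_1 = Z ⊕ Z_2.
  H_2: rank ker ∂_2 − rank ∂_3 = (18 − 18) − 0 = 0, and there is no ∂_3, so H_2 = 0.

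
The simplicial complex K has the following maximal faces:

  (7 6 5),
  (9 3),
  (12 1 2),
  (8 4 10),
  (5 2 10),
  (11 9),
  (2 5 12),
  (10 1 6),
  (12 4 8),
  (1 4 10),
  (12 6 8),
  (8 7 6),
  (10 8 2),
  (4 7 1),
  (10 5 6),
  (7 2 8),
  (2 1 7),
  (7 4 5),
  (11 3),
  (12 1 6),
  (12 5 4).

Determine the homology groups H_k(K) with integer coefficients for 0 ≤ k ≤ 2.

Fix the vertex order 1 < 2 < 3 < 4 < 5 < 6 < 7 < 8 < 9 < 10 < 11 < 12 and write every simplex with vertices in increasing order. Then dim K = 2 and the simplices of K are:

  0-simplices (12): [1], [2], [3], [4], [5], [6], [7], [8], [9], [10], [11], [12]
  1-simplices (30): (30 of them)
  2-simplices (18): (18 of them)

giving chain groups C_0 ≅ Z^12, C_1 ≅ Z^30, C_2 ≅ Z^18.

The boundary map ∂_1: C_1 → C_0 sends each edge [p,q] (with p < q) to q − p. For instance
  ∂[4,10] = [10] − [4].
The resulting 12×30 matrix has rank 10, and its Smith normal form has invariant factors (1,1,1,1,1,1,1,1,1,1).

The boundary map ∂_2: C_2 → C_1 maps a triangle to the signed sum of its edges. For instance
  ∂[4,8,10] = [8,10] − [4,10] + [4,8],
  ∂[2,7,8] = [7,8] − [2,8] + [2,7].
The resulting 30×18 matrix has rank 17, and its Smith normal form has invariant factors (1,1,1,1,1,1,1,1,1,1,1,1,1,1,1,1,1).

Computing H_k = (kernel of ∂_k) / (image of ∂_{k+1}):

  H_0: rank C_0 − rank ∂_1 = 12 − 10 = 2, and the invariant factors of ∂_1 are all 1, so H_0 = Z^2.
  H_1: rank ker ∂_1 − rank ∂_2 = (30 − 10) − 17 = 3, and the invariant factors of ∂_2 are all 1, so H_1 = Z^3.
  H_2: rank ker ∂_2 − rank ∂_3 = (18 − 17) − 0 = 1, and there is no ∂_3, so H_2 = Z.

As a check, the Euler characteristic is 12 − 30 + 18 = 0, which agrees with 2 − 3 + 1 = 0.

H_0 ≅ Z^2,  H_1 ≅ Z^3,  H_2 ≅ Z.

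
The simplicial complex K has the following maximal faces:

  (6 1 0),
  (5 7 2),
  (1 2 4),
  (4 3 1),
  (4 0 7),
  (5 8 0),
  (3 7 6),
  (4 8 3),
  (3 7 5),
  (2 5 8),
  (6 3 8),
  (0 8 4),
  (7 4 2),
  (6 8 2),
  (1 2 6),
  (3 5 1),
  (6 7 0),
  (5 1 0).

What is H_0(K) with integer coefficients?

H_0 ≅ Z.

Order the vertices as 0 < 1 < 2 < 3 < 4 < 5 < 6 < 7 < 8. Listing each simplex with vertices in this order, K has dimension 2 with simplices:

  0-simplices (9): [0], [1], [2], [3], [4], [5], [6], [7], [8]
  1-simplices (27): (27 of them)
  2-simplices (18): [0,1,5], [0,1,6], [0,4,7], [0,4,8], [0,5,8], [0,6,7], [1,2,4], [1,2,6], [1,3,4], [1,3,5], [2,4,7], [2,5,7], [2,5,8], [2,6,8], [3,4,8], [3,5,7], [3,6,7], [3,6,8]

giving chain groups C_0 ≅ Z^9, C_1 ≅ Z^27, C_2 ≅ Z^18.

Boundary ∂_1: C_1 → C_0 sends each edge [p,q] (with p < q) to q − p.
The resulting 9×27 matrix has rank 8, and its Smith normal form has invariant factors (1,1,1,1,1,1,1,1).

Boundary ∂_2: C_2 → C_1 acts by ∂[p,q,r] = [q,r] − [p,r] + [p,q]. For instance
  ∂[3,6,7] = [6,7] − [3,7] + [3,6],
  ∂[0,4,7] = [4,7] − [0,7] + [0,4].
The 27×18 boundary matrix has rank 17 and Smith normal form diag(1,1,1,1,1,1,1,1,1,1,1,1,1,1,1,1,1).

Reading off H_k = ker ∂_k / im ∂_{k+1}:

  H_0: rank C_0 − rank ∂_1 = 9 − 8 = 1, and the invariant factors of ∂_1 are all 1, so H_0 = Z.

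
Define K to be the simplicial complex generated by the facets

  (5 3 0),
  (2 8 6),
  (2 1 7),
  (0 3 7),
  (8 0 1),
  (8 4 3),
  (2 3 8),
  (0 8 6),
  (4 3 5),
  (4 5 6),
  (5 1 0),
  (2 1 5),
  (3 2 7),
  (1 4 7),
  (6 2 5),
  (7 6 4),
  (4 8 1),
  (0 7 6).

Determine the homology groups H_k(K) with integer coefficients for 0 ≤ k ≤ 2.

Take the total order 0 < 1 < 2 < 3 < 4 < 5 < 6 < 7 < 8 on the vertex set. Then K (dimension 2) consists of the simplices:

  0-simplices (9): [0], [1], [2], [3], [4], [5], [6], [7], [8]
  1-simplices (27): (27 of them)
  2-simplices (18): [0,1,5], [0,1,8], [0,3,5], [0,3,7], [0,6,7], [0,6,8], [1,2,5], [1,2,7], [1,4,7], [1,4,8], [2,3,7], [2,3,8], [2,5,6], [2,6,8], [3,4,5], [3,4,8], [4,5,6], [4,6,7]

so the chain groups are C_0 ≅ Z^9, C_1 ≅ Z^27, C_2 ≅ Z^18.

The boundary map ∂_1: C_1 → C_0 is given by ∂[p,q] = [q] − [p].
This gives a 9×27 integer matrix of rank 8; reducing to Smith normal form yields diagonal entries (1,1,1,1,1,1,1,1).

The boundary map ∂_2: C_2 → C_1 sends each 2-simplex [p,q,r] to [q,r] − [p,r] + [p,q]. For instance
  ∂[0,1,5] = [1,5] − [0,5] + [0,1],
  ∂[2,3,7] = [3,7] − [2,7] + [2,3].
The resulting 27×18 matrix has rank 17, and its Smith normal form has invariant factors (1,1,1,1,1,1,1,1,1,1,1,1,1,1,1,1,1).

Reading off H_k = ker ∂_k / im ∂_{k+1}:

  H_0: rank C_0 − rank ∂_1 = 9 − 8 = 1, and the invariant factors of ∂_1 are all 1, so H_0 = Z.
  H_1: rank ker ∂_1 − rank ∂_2 = (27 − 8) − 17 = 2, and the invariant factors of ∂_2 are all 1, so H_1 = Z^2.
  H_2: rank ker ∂_2 − rank ∂_3 = (18 − 17) − 0 = 1, and there is no ∂_3, so H_2 = Z.

H_0 = Z,  H_1 = Z^2,  H_2 = Z.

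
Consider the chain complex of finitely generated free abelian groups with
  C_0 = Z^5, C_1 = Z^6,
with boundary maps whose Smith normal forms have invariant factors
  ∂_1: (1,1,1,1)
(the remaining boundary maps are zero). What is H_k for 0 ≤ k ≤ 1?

H_0: b_0 = 5 − 0 − 4 = 1; torsion from ∂_1 factors > 1: none. So H_0 = Z.
H_1: b_1 = 6 − 4 − 0 = 2; torsion from ∂_2 factors > 1: none. So H_1 = Z^2.

H_0 = Z,  H_1 = Z^2.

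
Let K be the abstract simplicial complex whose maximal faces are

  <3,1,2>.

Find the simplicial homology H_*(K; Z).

Fix the vertex order 1 < 2 < 3 and write every simplex with vertices in increasing order. Then dim K = 2 and the simplices of K are:

  0-simplices (3): [1], [2], [3]
  1-simplices (3): [1,2], [1,3], [2,3]
  2-simplices (1): [1,2,3]

Hence C_0 ≅ Z^3, C_1 ≅ Z^3, C_2 ≅ Z^1.

Boundary ∂_1: C_1 → C_0 sends each edge [p,q] (with p < q) to q − p. For instance
  ∂[1,2] = [2] − [1].
The resulting 3×3 matrix has rank 2, and its Smith normal form has invariant factors (1,1).

∂_2: C_2 → C_1 sends each 2-simplex [p,q,r] to [q,r] − [p,r] + [p,q]. For instance
  ∂[1,2,3] = [2,3] − [1,3] + [1,2].
The resulting 3×1 matrix has rank 1, and its Smith normal form has invariant factors (1).

Reading off H_k = ker ∂_k / im ∂_{k+1}:

  H_0: rank C_0 − rank ∂_1 = 3 − 2 = 1, and the invariant factors of ∂_1 are all 1, so H_0 ≅ Z.
  H_1: rank ker ∂_1 − rank ∂_2 = (3 − 2) − 1 = 0, and the invariant factors of ∂_2 are all 1, so H_1 ≅ 0.
  H_2: rank ker ∂_2 − rank ∂_3 = (1 − 1) − 0 = 0, and there is no ∂_3, so H_2 ≅ 0.

As a check, the Euler characteristic is 3 − 3 + 1 = 1, which agrees with 1 − 0 + 0 = 1.
(K is a triangulation of the 2-simplex.)

H_0 ≅ Z,  H_1 = 0,  H_2 = 0.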